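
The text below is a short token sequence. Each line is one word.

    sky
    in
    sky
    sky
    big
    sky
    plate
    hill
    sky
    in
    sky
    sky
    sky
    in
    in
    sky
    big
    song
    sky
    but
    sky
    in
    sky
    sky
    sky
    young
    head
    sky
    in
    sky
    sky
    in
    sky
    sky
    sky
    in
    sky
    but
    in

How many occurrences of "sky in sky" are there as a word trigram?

6

Scanning the 37 overlapping trigram windows for "sky in sky":
  position 1–3: sky in sky
  position 9–11: sky in sky
  position 21–23: sky in sky
  position 28–30: sky in sky
  position 31–33: sky in sky
  position 35–37: sky in sky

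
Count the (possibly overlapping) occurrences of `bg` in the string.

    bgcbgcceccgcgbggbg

Sliding a length-2 window over the 18 characters (17 positions):
  position 1–2: bg
  position 4–5: bg
  position 14–15: bg
  position 17–18: bg

4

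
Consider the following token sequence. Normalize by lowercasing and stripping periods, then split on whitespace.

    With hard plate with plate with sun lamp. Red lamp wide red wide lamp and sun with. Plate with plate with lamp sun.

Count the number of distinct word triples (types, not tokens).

23 tokens → 21 trigram windows in total.
Repeated trigrams (each contributes count−1 duplicates):
  with plate with: 3
  plate with plate: 2
3 duplicate windows → 21 − 3 = 18 distinct.

18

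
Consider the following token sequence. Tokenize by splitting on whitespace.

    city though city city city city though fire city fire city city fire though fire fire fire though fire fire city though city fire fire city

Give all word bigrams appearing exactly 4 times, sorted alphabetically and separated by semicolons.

Bigram counts meeting the condition (exactly 4 times):
  city city: 4
  fire city: 4
  fire fire: 4

city city; fire city; fire fire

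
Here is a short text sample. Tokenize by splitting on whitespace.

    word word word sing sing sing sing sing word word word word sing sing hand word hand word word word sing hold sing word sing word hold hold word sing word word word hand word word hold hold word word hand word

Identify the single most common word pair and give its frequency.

"word word", 11 times

Bigram frequencies (highest first):
  word word: 11
  word sing: 5
  sing sing: 5
  sing word: 4
  hand word: 4
  word hand: 3
  … (6 more, each ≤ 2)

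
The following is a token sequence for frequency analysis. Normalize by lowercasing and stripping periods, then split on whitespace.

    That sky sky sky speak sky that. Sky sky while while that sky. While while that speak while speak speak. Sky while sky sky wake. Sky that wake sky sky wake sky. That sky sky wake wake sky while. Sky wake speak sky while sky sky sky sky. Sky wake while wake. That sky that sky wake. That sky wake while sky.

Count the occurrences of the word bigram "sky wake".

Scanning the 61 overlapping bigram windows for "sky wake":
  position 24–25: sky wake
  position 30–31: sky wake
  position 35–36: sky wake
  position 40–41: sky wake
  position 49–50: sky wake
  position 56–57: sky wake
  position 59–60: sky wake

7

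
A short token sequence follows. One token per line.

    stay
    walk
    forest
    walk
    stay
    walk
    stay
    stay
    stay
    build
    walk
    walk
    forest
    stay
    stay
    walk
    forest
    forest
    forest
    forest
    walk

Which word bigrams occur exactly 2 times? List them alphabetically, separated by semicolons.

forest walk; walk stay

Bigram counts meeting the condition (exactly 2 times):
  forest walk: 2
  walk stay: 2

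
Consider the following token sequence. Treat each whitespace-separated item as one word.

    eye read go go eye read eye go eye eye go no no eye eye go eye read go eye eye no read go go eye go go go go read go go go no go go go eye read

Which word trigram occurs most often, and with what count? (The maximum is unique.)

Trigram frequencies (highest first):
  go go go: 4
  read go go: 3
  go go eye: 3
  go eye read: 3
  eye read go: 2
  eye go eye: 2
  … (19 more, each ≤ 2)

"go go go", 4 times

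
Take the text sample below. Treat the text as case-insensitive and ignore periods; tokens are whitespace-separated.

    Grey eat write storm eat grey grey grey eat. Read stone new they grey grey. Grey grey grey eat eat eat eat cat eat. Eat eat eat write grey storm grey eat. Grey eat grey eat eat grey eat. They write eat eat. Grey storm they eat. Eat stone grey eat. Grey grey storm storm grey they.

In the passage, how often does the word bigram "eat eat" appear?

Scanning the 56 overlapping bigram windows for "eat eat":
  position 19–20: eat eat
  position 20–21: eat eat
  position 21–22: eat eat
  position 24–25: eat eat
  position 25–26: eat eat
  position 26–27: eat eat
  position 36–37: eat eat
  position 42–43: eat eat
  position 47–48: eat eat

9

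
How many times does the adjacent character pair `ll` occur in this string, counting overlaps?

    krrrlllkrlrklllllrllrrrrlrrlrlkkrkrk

7

Sliding a length-2 window over the 36 characters (35 positions):
  position 5–6: ll
  position 6–7: ll
  position 13–14: ll
  position 14–15: ll
  position 15–16: ll
  position 16–17: ll
  position 19–20: ll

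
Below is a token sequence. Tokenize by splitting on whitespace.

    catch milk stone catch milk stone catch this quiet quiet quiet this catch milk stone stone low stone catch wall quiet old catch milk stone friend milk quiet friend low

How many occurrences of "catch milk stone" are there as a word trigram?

4

Scanning the 28 overlapping trigram windows for "catch milk stone":
  position 1–3: catch milk stone
  position 4–6: catch milk stone
  position 13–15: catch milk stone
  position 23–25: catch milk stone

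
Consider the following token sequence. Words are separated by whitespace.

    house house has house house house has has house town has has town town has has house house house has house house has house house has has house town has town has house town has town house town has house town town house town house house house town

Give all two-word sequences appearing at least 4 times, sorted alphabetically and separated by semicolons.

has has; has house; house has; house house; house town; town has

Bigram counts meeting the condition (at least 4 times):
  has has: 4
  has house: 8
  house has: 5
  house house: 9
  house town: 7
  town has: 6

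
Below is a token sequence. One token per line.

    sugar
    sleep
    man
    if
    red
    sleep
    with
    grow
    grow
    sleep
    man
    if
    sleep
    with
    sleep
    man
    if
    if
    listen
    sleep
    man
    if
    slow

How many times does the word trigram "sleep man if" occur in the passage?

Scanning the 21 overlapping trigram windows for "sleep man if":
  position 2–4: sleep man if
  position 10–12: sleep man if
  position 15–17: sleep man if
  position 20–22: sleep man if

4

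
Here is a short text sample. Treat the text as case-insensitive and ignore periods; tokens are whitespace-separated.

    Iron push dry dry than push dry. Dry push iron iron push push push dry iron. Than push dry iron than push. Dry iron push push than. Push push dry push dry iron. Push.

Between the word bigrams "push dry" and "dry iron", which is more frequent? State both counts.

"push dry" (7 vs 4)

"push dry": 7 occurrences
"dry iron": 4 occurrences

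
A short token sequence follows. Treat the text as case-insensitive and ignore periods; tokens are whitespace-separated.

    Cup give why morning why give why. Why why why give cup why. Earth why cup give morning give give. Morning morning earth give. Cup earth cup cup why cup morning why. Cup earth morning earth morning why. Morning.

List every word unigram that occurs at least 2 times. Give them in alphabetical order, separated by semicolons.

Unigram counts meeting the condition (at least 2 times):
  cup: 8
  earth: 5
  give: 7
  morning: 8
  why: 11

cup; earth; give; morning; why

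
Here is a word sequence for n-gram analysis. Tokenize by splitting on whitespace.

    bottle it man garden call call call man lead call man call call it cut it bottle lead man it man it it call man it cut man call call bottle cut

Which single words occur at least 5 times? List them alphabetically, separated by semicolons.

Unigram counts meeting the condition (at least 5 times):
  call: 9
  it: 7
  man: 7

call; it; man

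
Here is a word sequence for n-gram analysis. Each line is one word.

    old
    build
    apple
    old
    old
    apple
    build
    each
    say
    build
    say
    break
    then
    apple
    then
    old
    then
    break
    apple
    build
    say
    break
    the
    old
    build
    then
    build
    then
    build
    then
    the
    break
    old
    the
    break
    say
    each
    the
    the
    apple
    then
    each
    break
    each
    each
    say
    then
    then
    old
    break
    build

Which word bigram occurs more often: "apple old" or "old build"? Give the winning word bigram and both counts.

"old build" (2 vs 1)

"apple old": 1 occurrence
"old build": 2 occurrences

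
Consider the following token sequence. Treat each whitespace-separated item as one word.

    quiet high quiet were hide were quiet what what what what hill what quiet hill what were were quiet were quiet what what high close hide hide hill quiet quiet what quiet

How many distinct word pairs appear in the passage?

21

32 tokens → 31 bigram windows in total.
Repeated bigrams (each contributes count−1 duplicates):
  what what: 4
  quiet what: 3
  were quiet: 3
  hill what: 2
  quiet were: 2
  what quiet: 2
10 duplicate windows → 31 − 10 = 21 distinct.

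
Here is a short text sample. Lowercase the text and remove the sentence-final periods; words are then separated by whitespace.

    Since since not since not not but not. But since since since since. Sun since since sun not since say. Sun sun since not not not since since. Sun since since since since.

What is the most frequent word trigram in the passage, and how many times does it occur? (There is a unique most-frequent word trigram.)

Trigram frequencies (highest first):
  since since since: 4
  since since sun: 3
  since not not: 2
  since sun since: 2
  sun since since: 2
  since since not: 1
  … (17 more, each ≤ 1)

"since since since", 4 times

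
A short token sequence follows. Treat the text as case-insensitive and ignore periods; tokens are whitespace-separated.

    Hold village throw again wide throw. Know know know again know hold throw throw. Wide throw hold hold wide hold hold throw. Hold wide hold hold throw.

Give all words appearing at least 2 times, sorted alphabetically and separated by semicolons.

Unigram counts meeting the condition (at least 2 times):
  again: 2
  hold: 9
  know: 4
  throw: 7
  wide: 4

again; hold; know; throw; wide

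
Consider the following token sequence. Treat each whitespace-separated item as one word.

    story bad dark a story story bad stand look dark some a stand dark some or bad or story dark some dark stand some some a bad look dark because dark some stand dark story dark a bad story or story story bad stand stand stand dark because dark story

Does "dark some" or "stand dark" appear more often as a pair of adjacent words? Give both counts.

"dark some": 4 occurrences
"stand dark": 3 occurrences

"dark some" (4 vs 3)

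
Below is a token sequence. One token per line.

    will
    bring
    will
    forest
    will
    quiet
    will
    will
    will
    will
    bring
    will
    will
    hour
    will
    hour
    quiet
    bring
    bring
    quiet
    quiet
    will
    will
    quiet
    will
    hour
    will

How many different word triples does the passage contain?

20

27 tokens → 25 trigram windows in total.
Repeated trigrams (each contributes count−1 duplicates):
  quiet will will: 2
  will bring will: 2
  will hour will: 2
  will quiet will: 2
  will will will: 2
5 duplicate windows → 25 − 5 = 20 distinct.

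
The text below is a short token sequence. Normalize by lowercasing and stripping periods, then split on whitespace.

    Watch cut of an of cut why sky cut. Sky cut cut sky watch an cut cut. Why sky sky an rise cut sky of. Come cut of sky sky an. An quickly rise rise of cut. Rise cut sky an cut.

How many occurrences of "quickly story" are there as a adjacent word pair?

Scanning the 41 overlapping bigram windows for "quickly story":
  (none found)

0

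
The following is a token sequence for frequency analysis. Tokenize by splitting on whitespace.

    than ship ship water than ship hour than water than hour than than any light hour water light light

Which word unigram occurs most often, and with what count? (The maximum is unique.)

"than", 6 times

Unigram frequencies (highest first):
  than: 6
  ship: 3
  water: 3
  hour: 3
  light: 3
  any: 1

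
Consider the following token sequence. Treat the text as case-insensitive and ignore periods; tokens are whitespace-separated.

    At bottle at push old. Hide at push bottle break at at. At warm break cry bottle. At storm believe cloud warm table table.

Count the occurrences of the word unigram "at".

7

Scanning the 24 tokens for "at":
  position 1: at
  position 3: at
  position 7: at
  position 11: at
  position 12: at
  position 13: at
  position 18: at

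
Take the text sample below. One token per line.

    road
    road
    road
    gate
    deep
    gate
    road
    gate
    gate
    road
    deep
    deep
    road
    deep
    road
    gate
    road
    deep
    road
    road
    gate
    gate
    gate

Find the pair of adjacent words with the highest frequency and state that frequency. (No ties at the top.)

Bigram frequencies (highest first):
  road gate: 4
  road road: 3
  gate road: 3
  gate gate: 3
  road deep: 3
  deep road: 3
  … (3 more, each ≤ 1)

"road gate", 4 times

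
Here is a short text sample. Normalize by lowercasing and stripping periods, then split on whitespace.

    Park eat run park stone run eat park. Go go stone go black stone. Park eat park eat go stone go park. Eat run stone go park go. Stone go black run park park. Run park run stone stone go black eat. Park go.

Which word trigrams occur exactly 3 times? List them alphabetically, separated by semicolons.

Trigram counts meeting the condition (exactly 3 times):
  go stone go: 3
  stone go black: 3

go stone go; stone go black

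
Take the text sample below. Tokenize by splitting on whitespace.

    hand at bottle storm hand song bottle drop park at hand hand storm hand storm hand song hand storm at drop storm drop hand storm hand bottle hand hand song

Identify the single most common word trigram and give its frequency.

Trigram frequencies (highest first):
  hand storm hand: 3
  storm hand song: 2
  hand at bottle: 1
  at bottle storm: 1
  bottle storm hand: 1
  hand song bottle: 1
  … (19 more, each ≤ 1)

"hand storm hand", 3 times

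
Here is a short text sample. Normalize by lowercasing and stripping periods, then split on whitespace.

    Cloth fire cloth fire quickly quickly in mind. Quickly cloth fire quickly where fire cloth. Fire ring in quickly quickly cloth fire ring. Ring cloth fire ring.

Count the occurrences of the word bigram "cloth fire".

Scanning the 26 overlapping bigram windows for "cloth fire":
  position 1–2: cloth fire
  position 3–4: cloth fire
  position 10–11: cloth fire
  position 15–16: cloth fire
  position 21–22: cloth fire
  position 25–26: cloth fire

6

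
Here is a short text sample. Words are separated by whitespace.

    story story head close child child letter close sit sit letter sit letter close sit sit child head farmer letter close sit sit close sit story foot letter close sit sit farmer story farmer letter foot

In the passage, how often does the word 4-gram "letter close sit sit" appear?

4

Scanning the 33 overlapping 4-gram windows for "letter close sit sit":
  position 7–10: letter close sit sit
  position 13–16: letter close sit sit
  position 20–23: letter close sit sit
  position 28–31: letter close sit sit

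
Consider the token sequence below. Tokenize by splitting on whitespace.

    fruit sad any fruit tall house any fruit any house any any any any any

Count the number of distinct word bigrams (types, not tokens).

9

15 tokens → 14 bigram windows in total.
Repeated bigrams (each contributes count−1 duplicates):
  any any: 4
  any fruit: 2
  house any: 2
5 duplicate windows → 14 − 5 = 9 distinct.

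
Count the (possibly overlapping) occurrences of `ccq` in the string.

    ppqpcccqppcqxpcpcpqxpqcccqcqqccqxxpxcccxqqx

Sliding a length-3 window over the 43 characters (41 positions):
  position 6–8: ccq
  position 24–26: ccq
  position 30–32: ccq

3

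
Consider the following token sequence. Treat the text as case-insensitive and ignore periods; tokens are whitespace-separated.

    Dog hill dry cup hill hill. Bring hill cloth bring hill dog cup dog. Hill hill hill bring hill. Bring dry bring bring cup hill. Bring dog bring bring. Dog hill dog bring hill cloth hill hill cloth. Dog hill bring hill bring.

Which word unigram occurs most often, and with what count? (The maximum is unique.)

Unigram frequencies (highest first):
  hill: 16
  bring: 12
  dog: 7
  cup: 3
  cloth: 3
  dry: 2

"hill", 16 times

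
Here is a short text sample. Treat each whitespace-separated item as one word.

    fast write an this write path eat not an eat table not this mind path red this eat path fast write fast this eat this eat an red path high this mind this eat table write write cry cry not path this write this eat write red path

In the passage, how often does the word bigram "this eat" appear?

5

Scanning the 47 overlapping bigram windows for "this eat":
  position 17–18: this eat
  position 23–24: this eat
  position 25–26: this eat
  position 33–34: this eat
  position 44–45: this eat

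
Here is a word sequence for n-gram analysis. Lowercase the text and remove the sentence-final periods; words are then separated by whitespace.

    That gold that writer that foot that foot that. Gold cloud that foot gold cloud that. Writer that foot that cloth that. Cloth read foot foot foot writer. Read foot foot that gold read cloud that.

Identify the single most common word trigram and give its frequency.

Trigram frequencies (highest first):
  that foot that: 3
  that writer that: 2
  writer that foot: 2
  foot that gold: 2
  gold cloud that: 2
  read foot foot: 2
  … (21 more, each ≤ 1)

"that foot that", 3 times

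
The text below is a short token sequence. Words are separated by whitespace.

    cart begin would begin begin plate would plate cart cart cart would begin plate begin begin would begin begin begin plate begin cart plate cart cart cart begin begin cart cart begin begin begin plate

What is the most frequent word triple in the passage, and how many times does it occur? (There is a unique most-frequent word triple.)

"begin begin plate", 3 times

Trigram frequencies (highest first):
  begin begin plate: 3
  begin would begin: 2
  would begin begin: 2
  plate cart cart: 2
  cart cart cart: 2
  begin plate begin: 2
  … (17 more, each ≤ 2)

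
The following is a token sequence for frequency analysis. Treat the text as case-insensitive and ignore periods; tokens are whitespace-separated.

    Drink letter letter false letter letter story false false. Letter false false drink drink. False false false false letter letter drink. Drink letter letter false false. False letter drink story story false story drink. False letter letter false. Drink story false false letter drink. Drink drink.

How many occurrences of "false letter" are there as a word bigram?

6

Scanning the 45 overlapping bigram windows for "false letter":
  position 4–5: false letter
  position 9–10: false letter
  position 18–19: false letter
  position 27–28: false letter
  position 35–36: false letter
  position 42–43: false letter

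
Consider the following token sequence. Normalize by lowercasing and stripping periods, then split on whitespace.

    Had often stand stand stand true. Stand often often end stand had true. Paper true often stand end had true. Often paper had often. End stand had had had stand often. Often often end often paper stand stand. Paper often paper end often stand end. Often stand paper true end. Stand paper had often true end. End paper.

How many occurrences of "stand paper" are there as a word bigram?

Scanning the 57 overlapping bigram windows for "stand paper":
  position 38–39: stand paper
  position 47–48: stand paper
  position 51–52: stand paper

3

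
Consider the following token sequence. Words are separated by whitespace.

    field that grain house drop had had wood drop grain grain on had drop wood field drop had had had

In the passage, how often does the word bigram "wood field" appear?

Scanning the 19 overlapping bigram windows for "wood field":
  position 15–16: wood field

1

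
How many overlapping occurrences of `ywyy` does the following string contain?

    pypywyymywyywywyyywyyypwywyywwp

Sliding a length-4 window over the 31 characters (28 positions):
  position 4–7: ywyy
  position 9–12: ywyy
  position 14–17: ywyy
  position 18–21: ywyy
  position 25–28: ywyy

5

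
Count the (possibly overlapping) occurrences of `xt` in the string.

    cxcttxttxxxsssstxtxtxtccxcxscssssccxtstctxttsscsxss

Sliding a length-2 window over the 51 characters (50 positions):
  position 6–7: xt
  position 17–18: xt
  position 19–20: xt
  position 21–22: xt
  position 36–37: xt
  position 42–43: xt

6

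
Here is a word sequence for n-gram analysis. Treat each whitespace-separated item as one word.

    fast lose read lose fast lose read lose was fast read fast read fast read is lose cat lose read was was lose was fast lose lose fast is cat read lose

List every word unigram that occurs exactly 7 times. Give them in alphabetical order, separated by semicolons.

fast; read

Unigram counts meeting the condition (exactly 7 times):
  fast: 7
  read: 7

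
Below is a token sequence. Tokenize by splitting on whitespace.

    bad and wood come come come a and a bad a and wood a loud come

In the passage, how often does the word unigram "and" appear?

Scanning the 16 tokens for "and":
  position 2: and
  position 8: and
  position 12: and

3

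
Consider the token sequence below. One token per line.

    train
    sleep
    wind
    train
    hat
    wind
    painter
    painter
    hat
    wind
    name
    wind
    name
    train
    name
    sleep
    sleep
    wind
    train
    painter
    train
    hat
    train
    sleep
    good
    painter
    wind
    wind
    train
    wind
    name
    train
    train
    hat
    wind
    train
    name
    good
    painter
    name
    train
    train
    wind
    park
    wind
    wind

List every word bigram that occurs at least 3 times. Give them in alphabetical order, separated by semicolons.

hat wind; name train; train hat; wind name; wind train

Bigram counts meeting the condition (at least 3 times):
  hat wind: 3
  name train: 3
  train hat: 3
  wind name: 3
  wind train: 4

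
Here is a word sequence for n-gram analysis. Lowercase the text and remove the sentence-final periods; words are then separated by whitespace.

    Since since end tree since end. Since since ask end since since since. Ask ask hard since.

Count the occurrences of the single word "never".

Scanning the 17 tokens for "never":
  (none found)

0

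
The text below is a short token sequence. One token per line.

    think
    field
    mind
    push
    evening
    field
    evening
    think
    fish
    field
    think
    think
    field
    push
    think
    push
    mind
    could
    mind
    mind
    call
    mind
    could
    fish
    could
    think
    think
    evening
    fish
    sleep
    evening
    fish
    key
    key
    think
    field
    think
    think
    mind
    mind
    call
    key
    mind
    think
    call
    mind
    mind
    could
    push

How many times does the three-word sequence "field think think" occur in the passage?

2

Scanning the 47 overlapping trigram windows for "field think think":
  position 10–12: field think think
  position 36–38: field think think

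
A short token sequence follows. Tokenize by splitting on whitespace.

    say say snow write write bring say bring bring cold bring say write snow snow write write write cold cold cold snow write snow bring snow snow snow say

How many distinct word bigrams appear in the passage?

19

29 tokens → 28 bigram windows in total.
Repeated bigrams (each contributes count−1 duplicates):
  snow snow: 3
  snow write: 3
  write write: 3
  bring say: 2
  cold cold: 2
  write snow: 2
9 duplicate windows → 28 − 9 = 19 distinct.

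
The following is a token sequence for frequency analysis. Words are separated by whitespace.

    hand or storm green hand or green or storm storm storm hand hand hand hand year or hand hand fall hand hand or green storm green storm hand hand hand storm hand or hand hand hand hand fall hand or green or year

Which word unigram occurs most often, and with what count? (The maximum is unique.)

Unigram frequencies (highest first):
  hand: 19
  or: 8
  storm: 7
  green: 5
  year: 2
  fall: 2

"hand", 19 times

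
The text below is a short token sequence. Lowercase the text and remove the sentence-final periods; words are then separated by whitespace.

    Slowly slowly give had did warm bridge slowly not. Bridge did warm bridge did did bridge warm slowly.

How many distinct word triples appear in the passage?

18 tokens → 16 trigram windows in total.
Repeated trigrams (each contributes count−1 duplicates):
  did warm bridge: 2
1 duplicate windows → 16 − 1 = 15 distinct.

15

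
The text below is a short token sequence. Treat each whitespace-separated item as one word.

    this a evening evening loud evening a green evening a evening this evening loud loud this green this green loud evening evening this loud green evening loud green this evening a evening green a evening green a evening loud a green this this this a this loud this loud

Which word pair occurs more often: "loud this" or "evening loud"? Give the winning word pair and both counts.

"evening loud" (4 vs 2)

"loud this": 2 occurrences
"evening loud": 4 occurrences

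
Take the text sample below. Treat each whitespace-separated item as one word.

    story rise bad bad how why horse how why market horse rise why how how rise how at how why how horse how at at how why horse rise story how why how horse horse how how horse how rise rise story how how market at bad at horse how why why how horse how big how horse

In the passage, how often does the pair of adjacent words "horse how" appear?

6

Scanning the 57 overlapping bigram windows for "horse how":
  position 7–8: horse how
  position 22–23: horse how
  position 35–36: horse how
  position 38–39: horse how
  position 49–50: horse how
  position 54–55: horse how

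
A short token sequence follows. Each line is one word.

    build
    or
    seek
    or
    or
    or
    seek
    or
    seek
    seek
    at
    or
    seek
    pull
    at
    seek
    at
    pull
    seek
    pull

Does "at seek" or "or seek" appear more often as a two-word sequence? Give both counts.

"or seek" (4 vs 1)

"at seek": 1 occurrence
"or seek": 4 occurrences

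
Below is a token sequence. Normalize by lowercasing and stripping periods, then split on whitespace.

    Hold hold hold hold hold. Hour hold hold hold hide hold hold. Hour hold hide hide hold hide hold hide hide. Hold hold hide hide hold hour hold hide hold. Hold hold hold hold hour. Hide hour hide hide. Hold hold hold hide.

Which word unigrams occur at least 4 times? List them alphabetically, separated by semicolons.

Unigram counts meeting the condition (at least 4 times):
  hide: 13
  hold: 25
  hour: 5

hide; hold; hour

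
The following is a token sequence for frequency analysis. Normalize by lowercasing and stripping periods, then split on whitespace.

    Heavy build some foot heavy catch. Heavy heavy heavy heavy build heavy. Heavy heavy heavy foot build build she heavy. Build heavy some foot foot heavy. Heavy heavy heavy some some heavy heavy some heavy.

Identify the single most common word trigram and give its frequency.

"heavy heavy heavy", 6 times

Trigram frequencies (highest first):
  heavy heavy heavy: 6
  heavy build heavy: 2
  heavy heavy some: 2
  heavy build some: 1
  build some foot: 1
  some foot heavy: 1
  … (20 more, each ≤ 1)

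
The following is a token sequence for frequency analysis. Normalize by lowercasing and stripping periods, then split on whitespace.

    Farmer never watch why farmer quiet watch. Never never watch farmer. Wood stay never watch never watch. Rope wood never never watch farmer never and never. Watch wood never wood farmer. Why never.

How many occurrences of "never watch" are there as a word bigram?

6

Scanning the 32 overlapping bigram windows for "never watch":
  position 2–3: never watch
  position 9–10: never watch
  position 14–15: never watch
  position 16–17: never watch
  position 21–22: never watch
  position 26–27: never watch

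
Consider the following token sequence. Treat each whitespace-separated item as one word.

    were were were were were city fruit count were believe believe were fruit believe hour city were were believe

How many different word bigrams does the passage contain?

19 tokens → 18 bigram windows in total.
Repeated bigrams (each contributes count−1 duplicates):
  were were: 5
  were believe: 2
5 duplicate windows → 18 − 5 = 13 distinct.

13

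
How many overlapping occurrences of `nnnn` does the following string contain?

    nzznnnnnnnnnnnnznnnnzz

10

Sliding a length-4 window over the 22 characters (19 positions):
  position 4–7: nnnn
  position 5–8: nnnn
  position 6–9: nnnn
  position 7–10: nnnn
  position 8–11: nnnn
  position 9–12: nnnn
  position 10–13: nnnn
  position 11–14: nnnn
  position 12–15: nnnn
  position 17–20: nnnn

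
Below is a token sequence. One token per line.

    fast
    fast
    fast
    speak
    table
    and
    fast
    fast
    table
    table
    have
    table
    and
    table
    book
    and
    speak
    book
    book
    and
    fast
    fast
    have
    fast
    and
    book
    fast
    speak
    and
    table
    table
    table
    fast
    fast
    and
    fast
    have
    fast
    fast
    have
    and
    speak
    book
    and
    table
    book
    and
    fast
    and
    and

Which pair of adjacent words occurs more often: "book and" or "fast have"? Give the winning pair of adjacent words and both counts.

"book and": 4 occurrences
"fast have": 3 occurrences

"book and" (4 vs 3)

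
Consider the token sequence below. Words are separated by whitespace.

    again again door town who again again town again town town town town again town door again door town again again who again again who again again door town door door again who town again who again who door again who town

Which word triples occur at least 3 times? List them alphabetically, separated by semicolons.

again door town; again who again; who again again

Trigram counts meeting the condition (at least 3 times):
  again door town: 3
  again who again: 3
  who again again: 3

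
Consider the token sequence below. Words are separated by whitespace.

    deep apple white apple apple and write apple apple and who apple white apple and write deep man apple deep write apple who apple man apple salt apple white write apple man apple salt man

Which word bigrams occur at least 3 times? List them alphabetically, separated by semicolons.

apple and; apple white; man apple; write apple

Bigram counts meeting the condition (at least 3 times):
  apple and: 3
  apple white: 3
  man apple: 3
  write apple: 3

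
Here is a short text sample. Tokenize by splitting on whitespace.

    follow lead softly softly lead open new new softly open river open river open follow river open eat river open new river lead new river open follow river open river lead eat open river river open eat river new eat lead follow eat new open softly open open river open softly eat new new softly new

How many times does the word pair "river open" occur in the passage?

Scanning the 55 overlapping bigram windows for "river open":
  position 11–12: river open
  position 13–14: river open
  position 16–17: river open
  position 19–20: river open
  position 25–26: river open
  position 28–29: river open
  position 35–36: river open
  position 49–50: river open

8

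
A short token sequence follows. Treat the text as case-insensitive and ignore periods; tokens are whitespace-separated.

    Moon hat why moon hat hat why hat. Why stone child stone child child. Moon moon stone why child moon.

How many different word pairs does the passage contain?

14

20 tokens → 19 bigram windows in total.
Repeated bigrams (each contributes count−1 duplicates):
  hat why: 3
  child moon: 2
  moon hat: 2
  stone child: 2
5 duplicate windows → 19 − 5 = 14 distinct.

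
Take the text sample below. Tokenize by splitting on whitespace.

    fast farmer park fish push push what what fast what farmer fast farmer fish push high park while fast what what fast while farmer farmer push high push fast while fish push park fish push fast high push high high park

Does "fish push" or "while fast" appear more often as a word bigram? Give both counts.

"fish push": 4 occurrences
"while fast": 1 occurrence

"fish push" (4 vs 1)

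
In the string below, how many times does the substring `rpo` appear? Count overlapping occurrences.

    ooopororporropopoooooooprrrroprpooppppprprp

Sliding a length-3 window over the 43 characters (41 positions):
  position 8–10: rpo
  position 31–33: rpo

2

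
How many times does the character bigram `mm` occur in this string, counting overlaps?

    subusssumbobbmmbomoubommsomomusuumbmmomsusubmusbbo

3

Sliding a length-2 window over the 50 characters (49 positions):
  position 14–15: mm
  position 23–24: mm
  position 36–37: mm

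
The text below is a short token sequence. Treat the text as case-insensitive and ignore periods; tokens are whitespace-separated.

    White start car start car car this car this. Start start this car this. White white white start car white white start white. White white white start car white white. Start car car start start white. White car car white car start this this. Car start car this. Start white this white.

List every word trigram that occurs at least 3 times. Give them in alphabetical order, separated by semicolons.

white start car; white white start; white white white

Trigram counts meeting the condition (at least 3 times):
  white start car: 4
  white white start: 4
  white white white: 3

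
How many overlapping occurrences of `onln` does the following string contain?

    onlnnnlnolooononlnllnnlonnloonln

3

Sliding a length-4 window over the 32 characters (29 positions):
  position 1–4: onln
  position 15–18: onln
  position 29–32: onln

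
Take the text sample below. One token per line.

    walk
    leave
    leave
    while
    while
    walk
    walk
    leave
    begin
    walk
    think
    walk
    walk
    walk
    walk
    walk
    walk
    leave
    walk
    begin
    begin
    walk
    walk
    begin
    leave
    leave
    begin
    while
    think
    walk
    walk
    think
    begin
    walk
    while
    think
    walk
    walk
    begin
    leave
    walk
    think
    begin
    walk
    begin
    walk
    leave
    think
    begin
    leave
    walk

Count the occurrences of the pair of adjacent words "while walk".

1

Scanning the 50 overlapping bigram windows for "while walk":
  position 5–6: while walk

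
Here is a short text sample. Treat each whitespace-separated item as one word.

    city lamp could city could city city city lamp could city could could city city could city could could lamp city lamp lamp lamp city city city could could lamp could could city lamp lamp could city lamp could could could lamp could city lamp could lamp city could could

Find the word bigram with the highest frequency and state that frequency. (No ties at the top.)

Bigram frequencies (highest first):
  could city: 8
  lamp could: 7
  could could: 7
  city lamp: 6
  city could: 6
  city city: 5
  … (3 more, each ≤ 4)

"could city", 8 times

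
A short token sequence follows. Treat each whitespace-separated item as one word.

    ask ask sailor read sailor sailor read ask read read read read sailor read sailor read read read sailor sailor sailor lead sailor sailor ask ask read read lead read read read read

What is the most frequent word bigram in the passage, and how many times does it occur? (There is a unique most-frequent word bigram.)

Bigram frequencies (highest first):
  read read: 9
  sailor read: 4
  read sailor: 4
  sailor sailor: 4
  ask ask: 2
  ask read: 2
  … (7 more, each ≤ 1)

"read read", 9 times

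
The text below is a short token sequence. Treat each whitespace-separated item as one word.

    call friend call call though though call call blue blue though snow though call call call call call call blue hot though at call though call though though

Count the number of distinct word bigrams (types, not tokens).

28 tokens → 27 bigram windows in total.
Repeated bigrams (each contributes count−1 duplicates):
  call call: 7
  call though: 3
  though call: 3
  call blue: 2
  though though: 2
12 duplicate windows → 27 − 12 = 15 distinct.

15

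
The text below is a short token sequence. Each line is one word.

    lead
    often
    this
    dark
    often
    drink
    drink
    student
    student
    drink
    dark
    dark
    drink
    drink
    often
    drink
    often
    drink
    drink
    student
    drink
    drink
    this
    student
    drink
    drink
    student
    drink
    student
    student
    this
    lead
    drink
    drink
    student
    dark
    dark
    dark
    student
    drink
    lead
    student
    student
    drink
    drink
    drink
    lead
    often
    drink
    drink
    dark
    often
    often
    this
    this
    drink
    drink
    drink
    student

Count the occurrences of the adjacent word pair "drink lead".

2

Scanning the 58 overlapping bigram windows for "drink lead":
  position 40–41: drink lead
  position 46–47: drink lead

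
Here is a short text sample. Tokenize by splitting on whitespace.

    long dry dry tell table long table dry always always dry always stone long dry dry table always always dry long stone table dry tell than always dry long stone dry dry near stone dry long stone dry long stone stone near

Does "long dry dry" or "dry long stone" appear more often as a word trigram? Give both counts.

"long dry dry": 2 occurrences
"dry long stone": 4 occurrences

"dry long stone" (4 vs 2)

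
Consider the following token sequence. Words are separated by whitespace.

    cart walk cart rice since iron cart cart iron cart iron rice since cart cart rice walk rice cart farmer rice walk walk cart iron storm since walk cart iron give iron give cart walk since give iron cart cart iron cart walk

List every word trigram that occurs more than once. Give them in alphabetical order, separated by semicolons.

cart cart iron; cart iron cart; iron cart cart; walk cart iron

Trigram counts meeting the condition (more than once):
  cart cart iron: 2
  cart iron cart: 2
  iron cart cart: 2
  walk cart iron: 2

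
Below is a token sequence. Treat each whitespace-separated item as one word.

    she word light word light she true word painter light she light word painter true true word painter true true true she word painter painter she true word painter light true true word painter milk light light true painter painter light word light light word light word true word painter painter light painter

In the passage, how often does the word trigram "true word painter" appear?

5

Scanning the 51 overlapping trigram windows for "true word painter":
  position 7–9: true word painter
  position 16–18: true word painter
  position 27–29: true word painter
  position 32–34: true word painter
  position 48–50: true word painter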